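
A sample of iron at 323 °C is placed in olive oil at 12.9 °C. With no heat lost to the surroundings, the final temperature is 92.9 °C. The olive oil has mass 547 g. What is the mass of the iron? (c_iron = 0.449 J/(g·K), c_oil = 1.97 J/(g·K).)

m ≈ 834 g

Heat gained plus heat lost sum to zero:
m·0.449·(92.9 − 323) + 547·1.97·(92.9 − 12.9) = 0
-103.31 m = -86207
m = -86207/-103.31 ≈ 834.4 g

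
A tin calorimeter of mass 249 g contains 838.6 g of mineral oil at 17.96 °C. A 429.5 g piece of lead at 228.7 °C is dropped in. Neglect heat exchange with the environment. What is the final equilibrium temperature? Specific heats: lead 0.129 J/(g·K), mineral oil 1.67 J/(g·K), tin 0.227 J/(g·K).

T_f ≈ 25.7 °C

T_f is the heat-capacity-weighted average of the initial temperatures:
T_f = (55.41·228.7 + 1400.5·17.96 + 56.52·17.96) / (55.41 + 1400.5 + 56.52)
    = 38839 / 1512.4 ≈ 25.68 °C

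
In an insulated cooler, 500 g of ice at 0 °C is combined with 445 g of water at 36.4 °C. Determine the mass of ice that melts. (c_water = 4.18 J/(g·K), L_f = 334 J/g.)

Heat available from the water dropping to 0 °C: 445·4.18·36.4 = 67708 J.
To melt every bit of ice: 500·334 = 167000 J.
That's not enough to melt it all — equilibrium is at 0 °C with ice remaining.
m_melt = 67708 / L_f = 202.7 g.

m_melted ≈ 203 g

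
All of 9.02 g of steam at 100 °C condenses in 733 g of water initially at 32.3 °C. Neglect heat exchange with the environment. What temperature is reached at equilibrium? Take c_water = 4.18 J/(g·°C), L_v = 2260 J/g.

T_f ≈ 39.7 °C

Setting the total heat transfer to zero:
steam→water at 100 °C releases m L_v = 9.02×2260 = 20385
  condensate cools 100→T: 9.02×4.18×(T − 100) = 37.7(T − 100)
  original water: 3063.9(T − 32.3)
3101.6 T = 20385 + 3770.4 + 98965 = 123121
T ≈ 39.70 °C — below 100 °C, confirming all the steam condensed.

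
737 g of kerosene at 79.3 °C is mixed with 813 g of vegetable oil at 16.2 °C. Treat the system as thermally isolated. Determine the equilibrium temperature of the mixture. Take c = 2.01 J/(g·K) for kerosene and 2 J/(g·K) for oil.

Let T be the final temperature. ΣQ_i = 0:
737·2.01·(T − 79.3) + 813·2·(T − 16.2) = 0
1481.4(T − 79.3) + 1626(T − 16.2) = 0
(1481.4 + 1626) T = 1481.4·79.3 + 1626·16.2
T ≈ 46.28 °C

T_f ≈ 46.3 °C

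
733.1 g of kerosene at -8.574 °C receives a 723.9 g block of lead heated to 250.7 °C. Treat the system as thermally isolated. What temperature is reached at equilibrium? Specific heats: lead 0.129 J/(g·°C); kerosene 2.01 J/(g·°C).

T_f ≈ 6.9 °C

Heat lost by the lead equals heat gained by the kerosene:
723.9*0.129*(250.7 − T) = 733.1*2.01*(T − (-8.574))
93.38(250.7 − T) = 1473.5(T − (-8.574))
1566.9 T = 10777  ⇒  T ≈ 6.88 °C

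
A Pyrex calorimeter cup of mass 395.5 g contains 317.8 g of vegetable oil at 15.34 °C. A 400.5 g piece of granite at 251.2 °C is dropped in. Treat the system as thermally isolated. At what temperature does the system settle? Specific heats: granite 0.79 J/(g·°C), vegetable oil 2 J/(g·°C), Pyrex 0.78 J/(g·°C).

T_f ≈ 74.5 °C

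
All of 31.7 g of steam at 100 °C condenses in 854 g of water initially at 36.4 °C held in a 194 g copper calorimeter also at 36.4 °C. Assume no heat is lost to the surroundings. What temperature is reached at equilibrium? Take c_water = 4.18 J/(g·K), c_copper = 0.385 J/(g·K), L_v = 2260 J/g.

T_f ≈ 57.6 °C

Energy balance with sensible and latent terms:
condense steam: −31.7·2260 = −71642; condensed water 100 °C→T: 132.51(T − 100); original water: 3569.7(T − 36.4); cup: 74.69(T − 36.4)
3776.9 T = 71642 + 13251 + 132657 = 217549
T ≈ 57.60 °C — below 100 °C, confirming all the steam condensed.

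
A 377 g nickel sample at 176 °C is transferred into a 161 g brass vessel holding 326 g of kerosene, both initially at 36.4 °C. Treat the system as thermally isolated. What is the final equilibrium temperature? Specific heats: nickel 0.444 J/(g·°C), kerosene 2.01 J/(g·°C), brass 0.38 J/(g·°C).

T_f ≈ 62.8 °C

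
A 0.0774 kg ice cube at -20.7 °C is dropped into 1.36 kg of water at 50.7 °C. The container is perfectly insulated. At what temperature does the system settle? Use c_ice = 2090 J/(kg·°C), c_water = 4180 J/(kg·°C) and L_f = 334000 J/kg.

T_f ≈ 43.1 °C

Energy balance with sensible and latent terms:
ice -20.7→0 °C: 0.0774×2090×20.7 = 3348.6; fusion: m_ice L_f = 0.0774×334000 = 25852; warm the meltwater: 323.53 T; water: 5684.8(T − 50.7)
6008.3 T = 288219 − 29200 = 259019
T ≈ 43.11 °C (positive, so assuming full melt was valid).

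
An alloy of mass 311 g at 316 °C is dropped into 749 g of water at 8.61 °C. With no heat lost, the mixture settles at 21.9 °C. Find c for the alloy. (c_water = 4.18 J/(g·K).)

Energy conservation, ΣQ = 0:
311·c·(21.9 − 316) + 749·4.18·(21.9 − 8.61) = 0
-91465 c = -41609
c = -41609/-91465 ≈ 0.4549 J/(g·K)

c ≈ 0.455 J/(g·K)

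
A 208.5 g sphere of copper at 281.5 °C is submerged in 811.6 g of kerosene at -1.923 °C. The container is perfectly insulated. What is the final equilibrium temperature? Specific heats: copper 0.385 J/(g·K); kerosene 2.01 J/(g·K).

T_f ≈ 11.4 °C

Heat gained plus heat lost sum to zero:
208.5×0.385×(T − 281.5) + 811.6×2.01×(T − (-1.923)) = 0
80.27(T − 281.5) + 1631.3(T − (-1.923)) = 0
(80.27 + 1631.3) T = 80.27×281.5 + 1631.3×(-1.923)
T = 19460 / 1711.6 = 11.4 °C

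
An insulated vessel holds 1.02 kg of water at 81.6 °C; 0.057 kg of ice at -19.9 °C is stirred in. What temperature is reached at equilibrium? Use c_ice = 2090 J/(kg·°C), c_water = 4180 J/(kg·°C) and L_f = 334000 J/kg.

T_f ≈ 72.5 °C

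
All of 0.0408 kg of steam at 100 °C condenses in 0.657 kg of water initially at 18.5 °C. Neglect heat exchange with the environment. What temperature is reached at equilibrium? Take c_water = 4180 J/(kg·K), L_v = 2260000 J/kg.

T_f ≈ 54.9 °C

Setting the total heat transfer to zero:
steam→water at 100 °C releases m L_v = 0.0408×2260000 = 92208
  condensate cools 100→T: 0.0408×4180×(T − 100) = 170.54(T − 100)
  original water: 2746.3(T − 18.5)
2916.8 T = 92208 + 17054 + 50806 = 160068
T ≈ 54.88 °C (< 100 °C, so full condensation is consistent).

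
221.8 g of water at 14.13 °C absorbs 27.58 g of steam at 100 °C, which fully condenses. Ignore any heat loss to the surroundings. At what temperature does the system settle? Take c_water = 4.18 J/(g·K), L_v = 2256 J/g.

T_f ≈ 83.3 °C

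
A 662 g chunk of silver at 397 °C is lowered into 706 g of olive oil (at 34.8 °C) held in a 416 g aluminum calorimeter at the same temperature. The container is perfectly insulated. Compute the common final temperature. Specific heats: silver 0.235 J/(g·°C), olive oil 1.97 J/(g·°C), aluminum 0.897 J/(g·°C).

Setting the total heat transfer to zero:
662×0.235×(T − 397) + 706×1.97×(T − 34.8) + 416×0.897×(T − 34.8) = 0
(155.57 + 1390.8 + 373.15) T = 155.57×397 + 1390.8×34.8 + 373.15×34.8
T = 123148/1919.5 ≈ 64.15 °C

T_f ≈ 64.2 °C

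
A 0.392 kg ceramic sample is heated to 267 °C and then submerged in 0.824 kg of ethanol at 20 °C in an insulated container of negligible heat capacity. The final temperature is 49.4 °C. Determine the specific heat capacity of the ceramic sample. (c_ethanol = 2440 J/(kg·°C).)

c ≈ 693 J/(kg·°C)

Heat gained plus heat lost sum to zero:
0.392·c·(49.4 − 267) + 0.824·2440·(49.4 − 20) = 0
-85.3 c = -59110
c = -59110/-85.3 ≈ 693 J/(kg·°C)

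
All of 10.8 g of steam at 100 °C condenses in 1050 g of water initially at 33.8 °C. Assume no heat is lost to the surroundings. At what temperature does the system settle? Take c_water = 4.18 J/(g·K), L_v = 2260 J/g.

T_f ≈ 40.0 °C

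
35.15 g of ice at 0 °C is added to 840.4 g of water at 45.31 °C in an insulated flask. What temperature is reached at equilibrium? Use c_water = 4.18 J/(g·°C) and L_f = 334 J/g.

T_f ≈ 40.3 °C

Taking heat into each body as positive, Σ m c ΔT = 0:
latent heat to melt: 35.15·334 = 11740
  meltwater 0→T: 35.15·4.18·T = 146.93 T
  water: 3512.9(T − 45.31)
3659.8 T = 159168 − 11740 = 147428
T ≈ 40.28 °C — above 0 °C, consistent with complete melting.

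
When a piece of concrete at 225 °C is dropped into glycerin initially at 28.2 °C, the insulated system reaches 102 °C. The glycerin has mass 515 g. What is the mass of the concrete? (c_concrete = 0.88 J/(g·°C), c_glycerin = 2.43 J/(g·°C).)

|Q_concrete| = |Q_glycerin|:
m×0.88×(225 − 102) = 515×2.43×(102 − 28.2)
108.24 m = 92357  ⇒  m ≈ 853.3 g

m ≈ 853 g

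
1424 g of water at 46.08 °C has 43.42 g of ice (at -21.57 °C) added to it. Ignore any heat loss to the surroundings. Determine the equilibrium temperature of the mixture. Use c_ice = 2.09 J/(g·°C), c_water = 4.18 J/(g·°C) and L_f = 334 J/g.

Sum of m c ΔT and latent-heat terms is zero:
warm ice to 0 °C: 43.42·2.09·(0 − (-21.57)) = 1957.4; latent heat to melt: 43.42·334 = 14502; warm the meltwater: 181.5 T; water: 5952.3(T − 46.08)
6133.8 T = 274283 − 16460 = 257823
T ≈ 42.03 °C — above 0 °C, consistent with complete melting.

T_f ≈ 42.0 °C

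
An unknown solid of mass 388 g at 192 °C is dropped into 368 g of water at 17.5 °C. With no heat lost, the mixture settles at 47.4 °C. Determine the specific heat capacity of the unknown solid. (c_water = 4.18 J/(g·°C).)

c ≈ 0.82 J/(g·°C)

m_s c (T_s − T_f) = m_water c_water (T_f − T_0):
388×c×(192 − 47.4) = 368×4.18×(47.4 − 17.5)
56105 c = 45993  ⇒  c ≈ 0.8198 J/(g·°C)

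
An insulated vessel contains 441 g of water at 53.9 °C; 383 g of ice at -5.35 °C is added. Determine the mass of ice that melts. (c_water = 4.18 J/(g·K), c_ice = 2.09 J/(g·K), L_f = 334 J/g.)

Heat available from the water dropping to 0 °C: 441×4.18×53.9 = 99358 J.
Of that, 383×2.09×5.35 = 4282.5 J goes to bring the ice to 0 °C, leaving 95076 J.
Melting all 383 g of ice would need 383×334 = 127922 J.
That's not enough to melt it all — equilibrium is at 0 °C with ice remaining.
Mass melted = 95076/334 ≈ 284.7 g.

m_melted ≈ 285 g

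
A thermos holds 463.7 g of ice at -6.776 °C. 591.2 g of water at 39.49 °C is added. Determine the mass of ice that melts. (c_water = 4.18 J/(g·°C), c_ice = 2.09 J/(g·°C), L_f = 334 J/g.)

m_melted ≈ 273 g

Water can give up m c ΔT = 591.2×4.18×39.49 = 97588 J before reaching 0 °C.
Of that, 463.7×2.09×6.776 = 6566.8 J goes to bring the ice to 0 °C, leaving 91021 J.
Melting all 463.7 g of ice would need 463.7×334 = 154876 J.
91021 J < 154876 J, so only part of the ice melts and the system sits at 0 °C.
Mass melted = 91021/334 ≈ 272.5 g.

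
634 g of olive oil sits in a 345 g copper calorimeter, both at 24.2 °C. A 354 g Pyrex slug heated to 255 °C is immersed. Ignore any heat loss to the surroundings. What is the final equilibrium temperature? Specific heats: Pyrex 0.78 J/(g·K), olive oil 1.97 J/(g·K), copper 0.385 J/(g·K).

T_f ≈ 62.6 °C

Let T be the final temperature. ΣQ_i = 0:
354*0.78*(T − 255) + 634*1.97*(T − 24.2) + 345*0.385*(T − 24.2) = 0
276.12(T − 255) + 1249(T − 24.2) + 132.83(T − 24.2) = 0
1657.9 T = 103850
T ≈ 62.64 °C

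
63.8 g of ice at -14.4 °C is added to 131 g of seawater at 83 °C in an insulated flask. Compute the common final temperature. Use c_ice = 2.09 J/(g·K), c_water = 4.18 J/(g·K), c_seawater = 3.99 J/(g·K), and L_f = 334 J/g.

T_f ≈ 25.5 °C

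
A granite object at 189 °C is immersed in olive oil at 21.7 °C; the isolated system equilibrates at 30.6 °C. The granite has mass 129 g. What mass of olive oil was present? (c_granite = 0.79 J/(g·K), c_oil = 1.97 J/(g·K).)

m ≈ 921 g

Heat lost by the granite = heat gained by the oil:
129×0.79×(189 − 30.6) = m×1.97×(30.6 − 21.7)
17.53 m = 16143  ⇒  m ≈ 920.7 g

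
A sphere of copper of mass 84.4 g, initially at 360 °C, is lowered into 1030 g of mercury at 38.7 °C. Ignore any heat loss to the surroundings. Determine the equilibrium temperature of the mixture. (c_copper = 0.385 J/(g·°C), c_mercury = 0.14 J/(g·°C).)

T_f ≈ 97.8 °C

T_f = Σ m_i c_i T_i / Σ m_i c_i:
T_f = (32.49×360 + 144.2×38.7) / (32.49 + 144.2)
    = 17278 / 176.69 ≈ 97.79 °C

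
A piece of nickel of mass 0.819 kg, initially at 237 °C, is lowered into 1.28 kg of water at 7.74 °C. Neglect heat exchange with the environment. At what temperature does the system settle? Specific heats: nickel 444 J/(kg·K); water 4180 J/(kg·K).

T_f ≈ 22.3 °C

Let T be the final temperature. ΣQ_i = 0:
0.819*444*(T − 237) + 1.28*4180*(T − 7.74) = 0
5714 T = 127594
T ≈ 22.33 °C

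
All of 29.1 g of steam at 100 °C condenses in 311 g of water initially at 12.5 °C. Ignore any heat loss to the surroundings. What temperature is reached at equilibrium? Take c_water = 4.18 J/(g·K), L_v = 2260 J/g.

T_f ≈ 66.2 °C

Sum of m c ΔT and latent-heat terms is zero:
condense steam: −29.1·2260 = −65766; condensate cools 100→T: 29.1·4.18·(T − 100) = 121.64(T − 100); original water: 1300(T − 12.5)
1421.6 T = 65766 + 12164 + 16250 = 94180
T ≈ 66.25 °C (< 100 °C, so full condensation is consistent).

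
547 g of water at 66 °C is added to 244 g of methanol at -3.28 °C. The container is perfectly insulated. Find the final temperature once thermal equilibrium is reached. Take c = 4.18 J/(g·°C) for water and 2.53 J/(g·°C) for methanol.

T_f ≈ 51.3 °C

Taking heat into each body as positive, Σ m c ΔT = 0:
547·4.18·(T − 66) + 244·2.53·(T − (-3.28)) = 0
(2286.5 + 617.32) T = 2286.5·66 + 617.32·(-3.28)
T = 148882 / 2903.8 = 51.3 °C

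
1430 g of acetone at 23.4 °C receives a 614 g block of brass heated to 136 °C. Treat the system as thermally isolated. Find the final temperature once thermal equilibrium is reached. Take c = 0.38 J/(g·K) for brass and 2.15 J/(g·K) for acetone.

T_f ≈ 31.3 °C

Let T be the final temperature. ΣQ_i = 0:
614*0.38*(T − 136) + 1430*2.15*(T − 23.4) = 0
233.32(T − 136) + 3074.5(T − 23.4) = 0
3307.8 T = 103675
T = 103675/3307.8 ≈ 31.34 °C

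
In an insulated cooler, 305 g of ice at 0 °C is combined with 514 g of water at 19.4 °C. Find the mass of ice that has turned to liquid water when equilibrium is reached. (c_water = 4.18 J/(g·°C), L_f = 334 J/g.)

m_melted ≈ 125 g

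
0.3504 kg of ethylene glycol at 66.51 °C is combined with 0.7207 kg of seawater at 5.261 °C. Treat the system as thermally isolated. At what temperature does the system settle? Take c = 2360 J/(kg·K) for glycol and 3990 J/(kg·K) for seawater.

T_f is the heat-capacity-weighted average of the initial temperatures:
T_f = (826.94*66.51 + 2875.6*5.261) / (826.94 + 2875.6)
    = 70129 / 3702.5 ≈ 18.94 °C

T_f ≈ 18.9 °C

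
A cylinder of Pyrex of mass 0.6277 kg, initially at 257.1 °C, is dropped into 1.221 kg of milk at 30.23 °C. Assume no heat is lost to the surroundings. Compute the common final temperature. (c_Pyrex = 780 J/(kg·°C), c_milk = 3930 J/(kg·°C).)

T_f ≈ 51.2 °C

T_f = Σ m_i c_i T_i / Σ m_i c_i:
T_f = (489.61·257.1 + 4798.5·30.23) / (489.61 + 4798.5)
    = 270937 / 5288.1 ≈ 51.23 °C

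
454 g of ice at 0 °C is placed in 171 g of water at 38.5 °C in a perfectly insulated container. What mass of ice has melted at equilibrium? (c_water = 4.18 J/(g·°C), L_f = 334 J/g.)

Cooling the water to 0 °C releases 171·4.18·38.5 = 27519 J.
To melt every bit of ice: 454·334 = 151636 J.
That's not enough to melt it all — equilibrium is at 0 °C with ice remaining.
m_melt = 27519 / L_f = 82.39 g.

m_melted ≈ 82.4 g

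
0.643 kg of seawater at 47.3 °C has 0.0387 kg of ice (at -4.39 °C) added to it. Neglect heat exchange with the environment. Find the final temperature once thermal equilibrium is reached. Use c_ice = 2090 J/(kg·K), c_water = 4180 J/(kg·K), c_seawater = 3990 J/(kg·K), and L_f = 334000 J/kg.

Taking heat into each body as positive, Σ m c ΔT = 0:
warm ice to 0 °C: 0.0387·2090·(0 − (-4.39)) = 355.08; latent heat to melt: 0.0387·334000 = 12926; meltwater 0→T: 0.0387·4180·T = 161.77 T; seawater cools: 0.643·3990·(T − 47.3) = 2565.6(T − 47.3)
2727.3 T = 121351 − 13281 = 108071
T ≈ 39.62 °C — above 0 °C, consistent with complete melting.

T_f ≈ 39.6 °C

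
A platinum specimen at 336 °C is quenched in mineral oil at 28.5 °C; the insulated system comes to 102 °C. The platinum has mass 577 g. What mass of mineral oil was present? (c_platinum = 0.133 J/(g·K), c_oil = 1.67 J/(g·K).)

m ≈ 146 g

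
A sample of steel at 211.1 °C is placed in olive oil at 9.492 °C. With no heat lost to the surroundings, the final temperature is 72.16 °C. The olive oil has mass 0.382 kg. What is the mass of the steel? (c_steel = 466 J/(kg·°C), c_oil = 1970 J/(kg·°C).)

Heat lost by the steel = heat gained by the oil:
m·466·(211.1 − 72.16) = 0.382·1970·(72.16 − 9.492)
64746 m = 47160  ⇒  m ≈ 0.7284 kg

m ≈ 0.728 kg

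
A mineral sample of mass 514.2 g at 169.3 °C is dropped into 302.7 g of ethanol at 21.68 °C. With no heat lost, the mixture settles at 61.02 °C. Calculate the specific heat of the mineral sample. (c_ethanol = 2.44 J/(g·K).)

c ≈ 0.522 J/(g·K)

Taking heat into each body as positive, Σ m c ΔT = 0:
514.2×c×(61.02 − 169.3) + 302.7×2.44×(61.02 − 21.68) = 0
-55678 c = -29056
c = -29056/-55678 ≈ 0.5219 J/(g·K)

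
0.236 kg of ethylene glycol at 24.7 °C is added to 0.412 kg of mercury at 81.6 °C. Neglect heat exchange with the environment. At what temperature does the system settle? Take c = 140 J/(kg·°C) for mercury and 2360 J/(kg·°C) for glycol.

T_f ≈ 30.0 °C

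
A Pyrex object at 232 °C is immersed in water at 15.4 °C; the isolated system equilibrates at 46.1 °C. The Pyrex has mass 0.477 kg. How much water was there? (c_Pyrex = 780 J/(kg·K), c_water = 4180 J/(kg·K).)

m ≈ 0.539 kg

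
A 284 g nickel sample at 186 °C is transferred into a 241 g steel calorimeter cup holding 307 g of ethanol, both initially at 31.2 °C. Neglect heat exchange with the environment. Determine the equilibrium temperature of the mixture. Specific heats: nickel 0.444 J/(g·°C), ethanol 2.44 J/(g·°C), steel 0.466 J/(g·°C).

Taking heat into each body as positive, Σ m c ΔT = 0:
284·0.444·(T − 186) + 307·2.44·(T − 31.2) + 241·0.466·(T − 31.2) = 0
126.1(T − 186) + 749.08(T − 31.2) + 112.31(T − 31.2) = 0
(126.1 + 749.08 + 112.31) T = 126.1·186 + 749.08·31.2 + 112.31·31.2
T ≈ 50.97 °C

T_f ≈ 51.0 °C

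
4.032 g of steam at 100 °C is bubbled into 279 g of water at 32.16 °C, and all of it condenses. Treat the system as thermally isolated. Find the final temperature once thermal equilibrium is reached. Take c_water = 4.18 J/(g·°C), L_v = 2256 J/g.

T_f ≈ 40.8 °C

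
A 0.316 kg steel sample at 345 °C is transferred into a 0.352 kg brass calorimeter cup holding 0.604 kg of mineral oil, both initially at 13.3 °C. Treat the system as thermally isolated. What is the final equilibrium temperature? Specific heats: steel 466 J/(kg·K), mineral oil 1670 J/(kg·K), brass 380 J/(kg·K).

T_f is the heat-capacity-weighted average of the initial temperatures:
T_f = (147.26*345 + 1008.7*13.3 + 133.76*13.3) / (147.26 + 1008.7 + 133.76)
    = 65998 / 1289.7 ≈ 51.17 °C

T_f ≈ 51.2 °C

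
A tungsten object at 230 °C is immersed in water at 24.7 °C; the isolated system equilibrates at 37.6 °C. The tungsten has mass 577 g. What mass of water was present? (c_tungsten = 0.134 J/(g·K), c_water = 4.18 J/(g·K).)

m ≈ 276 g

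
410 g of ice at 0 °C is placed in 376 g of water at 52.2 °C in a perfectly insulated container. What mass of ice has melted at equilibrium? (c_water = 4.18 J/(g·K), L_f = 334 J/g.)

m_melted ≈ 246 g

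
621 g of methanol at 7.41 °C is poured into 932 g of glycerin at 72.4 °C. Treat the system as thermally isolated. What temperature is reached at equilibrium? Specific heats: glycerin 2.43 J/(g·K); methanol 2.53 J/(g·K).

T_f ≈ 45.8 °C

T_f is the heat-capacity-weighted average of the initial temperatures:
T_f = (2264.8×72.4 + 1571.1×7.41) / (2264.8 + 1571.1)
    = 175611 / 3835.9 ≈ 45.78 °C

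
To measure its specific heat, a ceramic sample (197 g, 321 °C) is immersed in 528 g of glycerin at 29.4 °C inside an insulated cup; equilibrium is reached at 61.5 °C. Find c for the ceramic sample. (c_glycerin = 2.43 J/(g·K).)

c ≈ 0.806 J/(g·K)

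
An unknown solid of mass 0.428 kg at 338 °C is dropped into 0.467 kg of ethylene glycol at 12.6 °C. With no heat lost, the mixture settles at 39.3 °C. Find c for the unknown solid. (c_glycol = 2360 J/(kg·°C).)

c ≈ 230 J/(kg·°C)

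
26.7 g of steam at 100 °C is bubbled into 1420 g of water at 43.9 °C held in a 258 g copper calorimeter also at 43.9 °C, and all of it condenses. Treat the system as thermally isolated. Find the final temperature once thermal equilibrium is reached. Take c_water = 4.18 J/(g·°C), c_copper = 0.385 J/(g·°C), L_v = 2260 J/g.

T_f ≈ 54.7 °C

Conservation of energy gives ΣQ = 0:
steam→water at 100 °C releases m L_v = 26.7·2260 = 60342; condensate cools 100→T: 26.7·4.18·(T − 100) = 111.61(T − 100); original water: 5935.6(T − 43.9); copper cup: 258·0.385·(T − 43.9) = 99.33(T − 43.9)
6146.5 T = 60342 + 11161 + 264933 = 336436
T ≈ 54.74 °C, under the boiling point, so the assumption holds.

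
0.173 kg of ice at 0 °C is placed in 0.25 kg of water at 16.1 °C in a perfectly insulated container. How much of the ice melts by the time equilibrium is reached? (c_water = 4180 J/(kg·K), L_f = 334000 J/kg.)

Water can give up m c ΔT = 0.25×4180×16.1 = 16824 J before reaching 0 °C.
Fully melting the ice requires m_ice L_f = 0.173×334000 = 57782 J.
Since 16824 < 57782 J, not all the ice melts; equilibrium is at 0 °C.
m_melt = 16824 / L_f = 0.05037 kg.

m_melted ≈ 0.0504 kg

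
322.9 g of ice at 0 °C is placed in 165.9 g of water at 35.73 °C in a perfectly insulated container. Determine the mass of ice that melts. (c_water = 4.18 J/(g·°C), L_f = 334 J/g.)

m_melted ≈ 74.2 g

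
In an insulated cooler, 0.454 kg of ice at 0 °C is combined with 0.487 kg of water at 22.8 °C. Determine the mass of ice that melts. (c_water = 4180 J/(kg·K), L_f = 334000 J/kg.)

m_melted ≈ 0.139 kg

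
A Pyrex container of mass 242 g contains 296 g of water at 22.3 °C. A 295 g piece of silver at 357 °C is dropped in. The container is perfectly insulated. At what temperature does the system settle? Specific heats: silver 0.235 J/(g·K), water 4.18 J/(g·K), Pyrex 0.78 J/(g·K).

Taking heat into each body as positive, Σ m c ΔT = 0:
295·0.235·(T − 357) + 296·4.18·(T − 22.3) + 242·0.78·(T − 22.3) = 0
69.33(T − 357) + 1237.3(T − 22.3) + 188.76(T − 22.3) = 0
(69.33 + 1237.3 + 188.76) T = 69.33·357 + 1237.3·22.3 + 188.76·22.3
T ≈ 37.82 °C

T_f ≈ 37.8 °C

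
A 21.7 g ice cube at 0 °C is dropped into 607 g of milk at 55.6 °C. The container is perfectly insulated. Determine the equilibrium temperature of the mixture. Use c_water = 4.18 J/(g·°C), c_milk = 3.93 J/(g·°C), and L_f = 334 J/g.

Energy conservation, ΣQ = 0:
latent heat to melt: 21.7×334 = 7247.8; warm the meltwater: 90.71 T; milk cools: 607×3.93×(T − 55.6) = 2385.5(T − 55.6)
2476.2 T = 132634 − 7247.8 = 125387
T ≈ 50.64 °C (positive, so assuming full melt was valid).

T_f ≈ 50.6 °C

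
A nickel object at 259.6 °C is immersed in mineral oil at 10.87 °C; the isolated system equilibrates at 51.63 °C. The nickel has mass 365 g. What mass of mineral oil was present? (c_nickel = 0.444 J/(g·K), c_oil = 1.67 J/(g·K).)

Setting the total heat transfer to zero:
365×0.444×(51.63 − 259.6) + m×1.67×(51.63 − 10.87) = 0
68.07 m = 33704
m = 33704/68.07 ≈ 495.1 g

m ≈ 495 g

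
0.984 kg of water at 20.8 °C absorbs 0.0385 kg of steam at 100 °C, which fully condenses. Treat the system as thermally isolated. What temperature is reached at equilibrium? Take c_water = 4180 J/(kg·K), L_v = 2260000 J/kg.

T_f ≈ 44.1 °C

Energy conservation, ΣQ = 0:
latent heat released on condensation: 0.0385·2260000 = 87010; condensate cools 100→T: 0.0385·4180·(T − 100) = 160.93(T − 100); water warms: 0.984·4180·(T − 20.8) = 4113.1(T − 20.8)
4274.1 T = 87010 + 16093 + 85553 = 188656
T ≈ 44.14 °C, under the boiling point, so the assumption holds.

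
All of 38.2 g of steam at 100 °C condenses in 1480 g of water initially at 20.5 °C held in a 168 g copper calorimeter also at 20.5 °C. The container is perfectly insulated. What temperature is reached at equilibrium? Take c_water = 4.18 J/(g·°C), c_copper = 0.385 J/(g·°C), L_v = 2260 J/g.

T_f ≈ 35.9 °C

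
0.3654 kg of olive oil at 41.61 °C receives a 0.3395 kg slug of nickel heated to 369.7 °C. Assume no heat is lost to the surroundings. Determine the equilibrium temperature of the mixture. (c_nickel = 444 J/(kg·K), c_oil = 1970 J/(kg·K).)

T_f ≈ 98.4 °C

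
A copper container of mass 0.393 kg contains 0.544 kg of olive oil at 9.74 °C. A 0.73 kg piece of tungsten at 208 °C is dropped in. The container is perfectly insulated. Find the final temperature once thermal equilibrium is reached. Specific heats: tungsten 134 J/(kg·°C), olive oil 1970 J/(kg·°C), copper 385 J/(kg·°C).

Taking heat into each body as positive, Σ m c ΔT = 0:
0.73*134*(T − 208) + 0.544*1970*(T − 9.74) + 0.393*385*(T − 9.74) = 0
(97.82 + 1071.7 + 151.31) T = 97.82*208 + 1071.7*9.74 + 151.31*9.74
T ≈ 24.42 °C

T_f ≈ 24.4 °C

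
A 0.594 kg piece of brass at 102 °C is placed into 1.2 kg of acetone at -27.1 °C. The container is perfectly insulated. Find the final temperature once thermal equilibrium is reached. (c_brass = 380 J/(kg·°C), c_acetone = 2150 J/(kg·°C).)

T_f ≈ -16.7 °C

Conservation of energy gives ΣQ = 0:
0.594·380·(T − 102) + 1.2·2150·(T − (-27.1)) = 0
225.72(T − 102) + 2580(T − (-27.1)) = 0
2805.7 T = -46895
T = -46895/2805.7 ≈ -16.71 °C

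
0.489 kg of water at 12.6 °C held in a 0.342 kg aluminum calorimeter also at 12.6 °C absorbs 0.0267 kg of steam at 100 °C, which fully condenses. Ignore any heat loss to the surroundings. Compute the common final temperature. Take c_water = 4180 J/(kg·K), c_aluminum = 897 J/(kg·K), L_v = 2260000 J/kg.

T_f ≈ 41.1 °C

Heat gained plus heat lost sum to zero:
latent heat released on condensation: 0.0267×2260000 = 60342
  condensed water 100 °C→T: 111.61(T − 100)
  original water: 2044(T − 12.6)
  cup: 306.77(T − 12.6)
2462.4 T = 60342 + 11161 + 29620 = 101123
T ≈ 41.07 °C (< 100 °C, so full condensation is consistent).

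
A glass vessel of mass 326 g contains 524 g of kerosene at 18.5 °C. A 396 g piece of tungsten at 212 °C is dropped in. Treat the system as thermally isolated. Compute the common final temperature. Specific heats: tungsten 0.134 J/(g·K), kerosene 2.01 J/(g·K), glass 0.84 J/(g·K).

Setting the total heat transfer to zero:
396·0.134·(T − 212) + 524·2.01·(T − 18.5) + 326·0.84·(T − 18.5) = 0
53.06(T − 212) + 1053.2(T − 18.5) + 273.84(T − 18.5) = 0
1380.1 T = 35801
T = 35801/1380.1 ≈ 25.94 °C

T_f ≈ 25.9 °C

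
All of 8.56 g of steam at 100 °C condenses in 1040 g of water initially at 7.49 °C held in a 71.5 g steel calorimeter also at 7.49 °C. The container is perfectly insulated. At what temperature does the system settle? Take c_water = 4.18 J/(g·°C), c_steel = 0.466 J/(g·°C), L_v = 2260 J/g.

Energy balance with sensible and latent terms:
latent heat released on condensation: 8.56×2260 = 19346; condensed water 100 °C→T: 35.78(T − 100); water warms: 1040×4.18×(T − 7.49) = 4347.2(T − 7.49); steel cup: 71.5×0.466×(T − 7.49) = 33.32(T − 7.49)
4416.3 T = 19346 + 3578.1 + 32810 = 55734
T ≈ 12.62 °C — below 100 °C, confirming all the steam condensed.

T_f ≈ 12.6 °C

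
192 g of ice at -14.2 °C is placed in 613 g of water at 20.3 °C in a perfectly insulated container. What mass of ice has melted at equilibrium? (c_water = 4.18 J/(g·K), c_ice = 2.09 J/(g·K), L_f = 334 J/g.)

m_melted ≈ 139 g

Cooling the water to 0 °C releases 613·4.18·20.3 = 52016 J.
Of that, 192·2.09·14.2 = 5698.2 J goes to bring the ice to 0 °C, leaving 46317 J.
Fully melting the ice requires m_ice L_f = 192·334 = 64128 J.
46317 J < 64128 J, so only part of the ice melts and the system sits at 0 °C.
Mass melted = 46317/334 ≈ 138.7 g.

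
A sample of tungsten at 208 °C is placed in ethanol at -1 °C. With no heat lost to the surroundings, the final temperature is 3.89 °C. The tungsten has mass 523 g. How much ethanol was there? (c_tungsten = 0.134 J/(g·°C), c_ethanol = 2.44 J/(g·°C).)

m ≈ 1200 g

Net heat exchanged in the isolated system is zero:
523×0.134×(3.89 − 208) + m×2.44×(3.89 − (-1)) = 0
11.93 m = 14304
m = 14304/11.93 ≈ 1199 g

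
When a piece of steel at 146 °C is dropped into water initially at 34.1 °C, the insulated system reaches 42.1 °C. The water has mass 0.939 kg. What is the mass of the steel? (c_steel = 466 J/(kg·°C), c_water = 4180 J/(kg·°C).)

m ≈ 0.649 kg

Net heat exchanged in the isolated system is zero:
m×466×(42.1 − 146) + 0.939×4180×(42.1 − 34.1) = 0
-48417 m = -31400
m = -31400/-48417 ≈ 0.6485 kg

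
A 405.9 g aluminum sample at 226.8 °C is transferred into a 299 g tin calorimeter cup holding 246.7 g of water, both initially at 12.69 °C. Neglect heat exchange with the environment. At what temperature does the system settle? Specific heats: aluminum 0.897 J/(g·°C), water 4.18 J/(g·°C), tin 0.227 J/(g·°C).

T_f ≈ 66.0 °C

T_f = Σ m_i c_i T_i / Σ m_i c_i:
T_f = (364.09*226.8 + 1031.2*12.69 + 67.87*12.69) / (364.09 + 1031.2 + 67.87)
    = 96523 / 1463.2 ≈ 65.97 °C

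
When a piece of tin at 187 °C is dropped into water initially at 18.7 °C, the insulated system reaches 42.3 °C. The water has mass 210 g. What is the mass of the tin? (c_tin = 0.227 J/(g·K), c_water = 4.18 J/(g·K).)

m ≈ 631 g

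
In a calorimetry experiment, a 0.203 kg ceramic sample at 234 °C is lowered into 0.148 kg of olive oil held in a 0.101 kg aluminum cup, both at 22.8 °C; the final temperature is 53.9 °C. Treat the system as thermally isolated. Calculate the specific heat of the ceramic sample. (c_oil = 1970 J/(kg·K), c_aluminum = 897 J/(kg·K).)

c ≈ 325 J/(kg·K)

Energy conservation, ΣQ = 0:
0.203×c×(53.9 − 234) + 0.148×1970×(53.9 − 22.8) + 0.101×897×(53.9 − 22.8) = 0
-36.56 c = -11885
c = -11885/-36.56 ≈ 325.1 J/(kg·K)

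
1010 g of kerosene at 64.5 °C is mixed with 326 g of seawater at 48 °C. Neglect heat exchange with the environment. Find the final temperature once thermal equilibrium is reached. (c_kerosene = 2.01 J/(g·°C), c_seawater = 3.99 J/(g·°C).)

T_f ≈ 58.1 °C

Heat gained plus heat lost sum to zero:
1010*2.01*(T − 64.5) + 326*3.99*(T − 48) = 0
2030.1(T − 64.5) + 1300.7(T − 48) = 0
(2030.1 + 1300.7) T = 2030.1*64.5 + 1300.7*48
T ≈ 58.06 °C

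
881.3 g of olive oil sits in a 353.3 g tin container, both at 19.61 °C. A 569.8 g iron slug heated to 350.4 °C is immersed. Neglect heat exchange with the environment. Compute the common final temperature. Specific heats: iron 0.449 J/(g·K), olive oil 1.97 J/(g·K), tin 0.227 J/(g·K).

Heat gained plus heat lost sum to zero:
569.8·0.449·(T − 350.4) + 881.3·1.97·(T − 19.61) + 353.3·0.227·(T − 19.61) = 0
(255.84 + 1736.2 + 80.2) T = 255.84·350.4 + 1736.2·19.61 + 80.2·19.61
T = 125265/2072.2 ≈ 60.45 °C

T_f ≈ 60.5 °C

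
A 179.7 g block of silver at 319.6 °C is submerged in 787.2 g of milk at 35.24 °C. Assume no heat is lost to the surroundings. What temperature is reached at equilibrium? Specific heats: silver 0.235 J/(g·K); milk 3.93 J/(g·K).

Conservation of energy gives ΣQ = 0:
179.7×0.235×(T − 319.6) + 787.2×3.93×(T − 35.24) = 0
3135.9 T = 122518
T = 122518/3135.9 ≈ 39.07 °C

T_f ≈ 39.1 °C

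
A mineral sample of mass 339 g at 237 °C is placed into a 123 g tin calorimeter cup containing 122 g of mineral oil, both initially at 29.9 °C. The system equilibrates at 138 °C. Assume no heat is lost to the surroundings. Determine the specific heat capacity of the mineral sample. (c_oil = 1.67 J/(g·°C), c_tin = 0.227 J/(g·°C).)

c ≈ 0.746 J/(g·°C)

Setting the total heat transfer to zero:
339×c×(138 − 237) + 122×1.67×(138 − 29.9) + 123×0.227×(138 − 29.9) = 0
-33561 c = -25043
c = -25043/-33561 ≈ 0.7462 J/(g·°C)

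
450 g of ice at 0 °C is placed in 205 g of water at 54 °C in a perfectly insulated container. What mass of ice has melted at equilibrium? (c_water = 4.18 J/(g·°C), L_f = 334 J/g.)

Cooling the water to 0 °C releases 205·4.18·54 = 46273 J.
To melt every bit of ice: 450·334 = 150300 J.
46273 J < 150300 J, so only part of the ice melts and the system sits at 0 °C.
Mass melted = 46273/334 ≈ 138.5 g.

m_melted ≈ 139 g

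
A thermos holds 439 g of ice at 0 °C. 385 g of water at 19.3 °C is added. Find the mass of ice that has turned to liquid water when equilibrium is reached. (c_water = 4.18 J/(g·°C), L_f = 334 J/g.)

m_melted ≈ 93 g

Cooling the water to 0 °C releases 385×4.18×19.3 = 31059 J.
Fully melting the ice requires m_ice L_f = 439×334 = 146626 J.
31059 J < 146626 J, so only part of the ice melts and the system sits at 0 °C.
Mass melted = 31059/334 ≈ 92.99 g.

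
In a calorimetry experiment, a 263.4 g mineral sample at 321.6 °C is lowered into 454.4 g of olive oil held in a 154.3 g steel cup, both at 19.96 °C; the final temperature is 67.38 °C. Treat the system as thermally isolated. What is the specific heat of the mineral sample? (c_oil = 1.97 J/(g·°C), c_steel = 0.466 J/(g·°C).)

c ≈ 0.685 J/(g·°C)

Energy conservation, ΣQ = 0:
263.4×c×(67.38 − 321.6) + 454.4×1.97×(67.38 − 19.96) + 154.3×0.466×(67.38 − 19.96) = 0
-66962 c = -45859
c = -45859/-66962 ≈ 0.6848 J/(g·°C)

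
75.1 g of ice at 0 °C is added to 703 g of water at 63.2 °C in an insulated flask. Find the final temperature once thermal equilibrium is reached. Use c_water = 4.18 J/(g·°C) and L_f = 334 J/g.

T_f ≈ 49.4 °C

Taking heat into each body as positive, Σ m c ΔT = 0:
melt ice: 75.1·334 = 25083; warm the meltwater: 313.92 T; water: 2938.5(T − 63.2)
3252.5 T = 185716 − 25083 = 160632
T ≈ 49.39 °C (positive, so assuming full melt was valid).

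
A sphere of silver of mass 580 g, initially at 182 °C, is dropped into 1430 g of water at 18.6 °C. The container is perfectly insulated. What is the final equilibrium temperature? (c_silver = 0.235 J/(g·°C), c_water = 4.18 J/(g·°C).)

Set heat shed by the hot body equal to heat absorbed by the cold body:
580·0.235·(182 − T) = 1430·4.18·(T − 18.6)
136.3(182 − T) = 5977.4(T − 18.6)
6113.7 T = 135986  ⇒  T ≈ 22.24 °C

T_f ≈ 22.2 °C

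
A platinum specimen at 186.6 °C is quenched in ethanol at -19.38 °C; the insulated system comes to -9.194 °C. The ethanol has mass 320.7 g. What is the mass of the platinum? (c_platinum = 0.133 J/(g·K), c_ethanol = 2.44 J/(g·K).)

m ≈ 306 g

Energy conservation, ΣQ = 0:
m·0.133·(-9.194 − 186.6) + 320.7·2.44·(-9.194 − (-19.38)) = 0
-26.04 m = -7970.6
m = -7970.6/-26.04 ≈ 306.1 g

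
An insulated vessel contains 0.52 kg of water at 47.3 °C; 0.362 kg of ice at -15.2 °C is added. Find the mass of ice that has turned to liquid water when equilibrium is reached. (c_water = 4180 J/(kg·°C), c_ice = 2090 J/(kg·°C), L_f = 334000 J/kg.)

Cooling the water to 0 °C releases 0.52×4180×47.3 = 102811 J.
Of that, 0.362×2090×15.2 = 11500 J goes to bring the ice to 0 °C, leaving 91311 J.
Melting all 0.362 kg of ice would need 0.362×334000 = 120908 J.
91311 J < 120908 J, so only part of the ice melts and the system sits at 0 °C.
Mass melted = 91311/334000 ≈ 0.2734 kg.

m_melted ≈ 0.273 kg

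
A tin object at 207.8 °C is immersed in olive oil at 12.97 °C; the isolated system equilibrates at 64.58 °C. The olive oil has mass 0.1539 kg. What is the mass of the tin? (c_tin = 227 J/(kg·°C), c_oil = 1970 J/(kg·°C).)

Heat lost by the tin = heat gained by the oil:
m·227·(207.8 − 64.58) = 0.1539·1970·(64.58 − 12.97)
32511 m = 15647  ⇒  m ≈ 0.4813 kg

m ≈ 0.481 kg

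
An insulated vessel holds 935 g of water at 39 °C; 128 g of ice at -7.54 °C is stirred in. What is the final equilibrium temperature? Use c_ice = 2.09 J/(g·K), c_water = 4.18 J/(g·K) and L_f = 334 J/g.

Energy balance with sensible and latent terms:
ice -7.54→0 °C: 128·2.09·7.54 = 2017.1
  latent heat to melt: 128·334 = 42752
  warm the meltwater: 535.04 T
  water: 3908.3(T − 39)
4443.3 T = 152424 − 44769 = 107655
T ≈ 24.23 °C. Since T > 0 °C, the all-ice-melts assumption holds.

T_f ≈ 24.2 °C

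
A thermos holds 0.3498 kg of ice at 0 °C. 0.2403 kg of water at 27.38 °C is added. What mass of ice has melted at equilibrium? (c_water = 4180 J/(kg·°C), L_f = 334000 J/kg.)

m_melted ≈ 0.0823 kg

Heat available from the water dropping to 0 °C: 0.2403×4180×27.38 = 27502 J.
Fully melting the ice requires m_ice L_f = 0.3498×334000 = 116833 J.
27502 J < 116833 J, so only part of the ice melts and the system sits at 0 °C.
m_melted×334000 = 27502  ⇒  m_melted ≈ 0.08234 kg.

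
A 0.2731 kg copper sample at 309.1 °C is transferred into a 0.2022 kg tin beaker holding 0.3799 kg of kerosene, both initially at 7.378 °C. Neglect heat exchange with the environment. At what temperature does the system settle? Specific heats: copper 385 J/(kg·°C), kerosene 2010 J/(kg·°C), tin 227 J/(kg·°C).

T_f is the heat-capacity-weighted average of the initial temperatures:
T_f = (105.14*309.1 + 763.6*7.378 + 45.9*7.378) / (105.14 + 763.6 + 45.9)
    = 38472 / 914.64 ≈ 42.06 °C

T_f ≈ 42.1 °C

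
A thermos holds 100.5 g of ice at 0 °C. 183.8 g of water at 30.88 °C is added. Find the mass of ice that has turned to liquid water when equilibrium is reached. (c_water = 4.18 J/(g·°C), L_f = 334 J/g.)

m_melted ≈ 71 g

Heat available from the water dropping to 0 °C: 183.8×4.18×30.88 = 23725 J.
To melt every bit of ice: 100.5×334 = 33567 J.
That's not enough to melt it all — equilibrium is at 0 °C with ice remaining.
Mass melted = 23725/334 ≈ 71.03 g.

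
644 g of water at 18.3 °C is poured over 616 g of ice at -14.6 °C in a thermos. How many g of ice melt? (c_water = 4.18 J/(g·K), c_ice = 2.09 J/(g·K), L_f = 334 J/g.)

m_melted ≈ 91.2 g

Water can give up m c ΔT = 644·4.18·18.3 = 49262 J before reaching 0 °C.
Of that, 616·2.09·14.6 = 18797 J goes to bring the ice to 0 °C, leaving 30466 J.
To melt every bit of ice: 616·334 = 205744 J.
That's not enough to melt it all — equilibrium is at 0 °C with ice remaining.
Mass melted = 30466/334 ≈ 91.21 g.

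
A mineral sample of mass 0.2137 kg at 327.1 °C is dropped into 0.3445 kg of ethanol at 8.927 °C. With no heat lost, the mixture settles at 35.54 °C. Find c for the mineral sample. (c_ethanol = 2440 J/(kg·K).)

c ≈ 359 J/(kg·K)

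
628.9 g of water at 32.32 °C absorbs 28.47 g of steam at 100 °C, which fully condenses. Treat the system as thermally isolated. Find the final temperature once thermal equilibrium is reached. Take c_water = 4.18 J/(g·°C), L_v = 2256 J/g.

T_f ≈ 58.6 °C

Energy balance with sensible and latent terms:
condense steam: −28.47·2256 = −64228; condensed water 100 °C→T: 119(T − 100); water warms: 628.9·4.18·(T − 32.32) = 2628.8(T − 32.32)
2747.8 T = 64228 + 11900 + 84963 = 161092
T ≈ 58.63 °C, under the boiling point, so the assumption holds.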